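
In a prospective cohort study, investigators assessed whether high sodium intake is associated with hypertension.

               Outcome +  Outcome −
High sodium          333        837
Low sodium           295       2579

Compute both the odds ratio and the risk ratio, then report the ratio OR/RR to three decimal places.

Cells: a = 333, b = 837, c = 295, d = 2579.
OR = (333·2579)/(837·295) = 858807/246915 = 3.47815
Risk in exposed = 333/1170 = 0.28462; risk in unexposed = 295/2874 = 0.10264; RR = 2.77283
OR/RR = 3.47815 / 2.77283 = 1.25437
The outcome is not rare, so the OR lies further from 1 than the RR.

1.254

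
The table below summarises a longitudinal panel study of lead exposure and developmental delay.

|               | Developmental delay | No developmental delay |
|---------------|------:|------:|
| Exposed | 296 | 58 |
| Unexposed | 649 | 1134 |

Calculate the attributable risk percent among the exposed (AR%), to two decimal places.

Cells: a = 296, b = 58, c = 649, d = 1134.
Risk in exposed = 296/354 = 0.83616; risk in unexposed = 649/1783 = 0.36399.
RR = 0.83616/0.36399 = 2.29718
AR% = (RR − 1)/RR × 100 = (2.29718 − 1)/2.29718 × 100 = 56.4684%

56.47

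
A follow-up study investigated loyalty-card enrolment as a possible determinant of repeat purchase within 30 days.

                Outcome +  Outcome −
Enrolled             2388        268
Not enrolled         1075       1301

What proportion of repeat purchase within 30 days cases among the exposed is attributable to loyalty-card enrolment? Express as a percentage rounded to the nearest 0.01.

49.68

Cells: a = 2388, b = 268, c = 1075, d = 1301.
Risk in exposed = 2388/2656 = 0.89910; risk in unexposed = 1075/2376 = 0.45244.
RR = 0.89910/0.45244 = 1.98721
AR% = (RR − 1)/RR × 100 = (1.98721 − 1)/1.98721 × 100 = 49.6782%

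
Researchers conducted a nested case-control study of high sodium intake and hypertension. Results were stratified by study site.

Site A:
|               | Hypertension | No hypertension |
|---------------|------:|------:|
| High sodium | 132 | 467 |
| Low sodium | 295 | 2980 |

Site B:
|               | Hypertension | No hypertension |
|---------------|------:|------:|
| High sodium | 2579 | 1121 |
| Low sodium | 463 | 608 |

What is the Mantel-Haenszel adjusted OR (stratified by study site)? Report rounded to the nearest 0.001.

OR_MH = Σ(aᵢdᵢ/nᵢ) / Σ(bᵢcᵢ/nᵢ), where nᵢ is the stratum total.
Stratum 1 (Site A): n = 3874; a·d/n = 132·2980/3874 = 101.5385; b·c/n = 467·295/3874 = 35.5614
Stratum 2 (Site B): n = 4771; a·d/n = 2579·608/4771 = 328.6590; b·c/n = 1121·463/4771 = 108.7870
OR_MH = (101.5385 + 328.6590) / (35.5614 + 108.7870) = 430.1974 / 144.3485 = 2.98027

2.980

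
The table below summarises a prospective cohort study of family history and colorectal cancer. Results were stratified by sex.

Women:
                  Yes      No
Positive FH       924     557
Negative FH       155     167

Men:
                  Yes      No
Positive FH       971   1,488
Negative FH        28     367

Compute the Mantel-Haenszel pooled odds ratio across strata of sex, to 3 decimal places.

OR_MH = Σ(aᵢdᵢ/nᵢ) / Σ(bᵢcᵢ/nᵢ), where nᵢ is the stratum total.
Stratum 1 (Women): n = 1803; a·d/n = 924·167/1803 = 85.5840; b·c/n = 557·155/1803 = 47.8841
Stratum 2 (Men): n = 2854; a·d/n = 971·367/2854 = 124.8623; b·c/n = 1488·28/2854 = 14.5985
OR_MH = (85.5840 + 124.8623) / (47.8841 + 14.5985) = 210.4463 / 62.4825 = 3.36808

3.368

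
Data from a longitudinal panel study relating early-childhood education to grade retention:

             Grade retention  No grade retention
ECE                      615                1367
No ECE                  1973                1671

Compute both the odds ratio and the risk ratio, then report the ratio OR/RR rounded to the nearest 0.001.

0.665

Cells: a = 615, b = 1367, c = 1973, d = 1671.
OR = (615·1671)/(1367·1973) = 1027665/2697091 = 0.38103
Risk in exposed = 615/1982 = 0.31029; risk in unexposed = 1973/3644 = 0.54144; RR = 0.57309
OR/RR = 0.38103 / 0.57309 = 0.66486
The outcome is not rare, so the OR lies further from 1 than the RR.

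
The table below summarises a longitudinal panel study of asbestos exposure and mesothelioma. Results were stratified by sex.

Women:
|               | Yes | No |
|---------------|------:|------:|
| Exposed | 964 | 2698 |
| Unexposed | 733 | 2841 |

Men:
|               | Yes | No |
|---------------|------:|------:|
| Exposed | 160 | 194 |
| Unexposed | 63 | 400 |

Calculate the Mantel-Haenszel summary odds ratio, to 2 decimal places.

1.58

OR_MH = Σ(aᵢdᵢ/nᵢ) / Σ(bᵢcᵢ/nᵢ), where nᵢ is the stratum total.
Stratum 1 (Women): n = 7236; a·d/n = 964·2841/7236 = 378.4859; b·c/n = 2698·733/7236 = 273.3049
Stratum 2 (Men): n = 817; a·d/n = 160·400/817 = 78.3354; b·c/n = 194·63/817 = 14.9596
OR_MH = (378.4859 + 78.3354) / (273.3049 + 14.9596) = 456.8213 / 288.2645 = 1.58473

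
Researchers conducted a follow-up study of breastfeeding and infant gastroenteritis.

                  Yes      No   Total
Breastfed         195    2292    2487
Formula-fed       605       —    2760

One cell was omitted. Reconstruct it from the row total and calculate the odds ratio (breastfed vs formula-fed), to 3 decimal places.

The missing cell is in the unexposed row: 2760 − 605 = 2155.
So a = 195, b = 2292, c = 605, d = 2155.
OR = (a·d)/(b·c) = (195 × 2155) / (2292 × 605) = 420225 / 1386660 = 0.30305

0.303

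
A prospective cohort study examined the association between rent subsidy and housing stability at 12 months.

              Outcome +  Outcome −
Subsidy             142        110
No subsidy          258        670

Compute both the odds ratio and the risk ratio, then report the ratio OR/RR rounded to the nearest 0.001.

1.654

Cells: a = 142, b = 110, c = 258, d = 670.
OR = (142·670)/(110·258) = 95140/28380 = 3.35236
Risk in exposed = 142/252 = 0.56349; risk in unexposed = 258/928 = 0.27802; RR = 2.02682
OR/RR = 3.35236 / 2.02682 = 1.65400
The outcome is not rare, so the OR lies further from 1 than the RR.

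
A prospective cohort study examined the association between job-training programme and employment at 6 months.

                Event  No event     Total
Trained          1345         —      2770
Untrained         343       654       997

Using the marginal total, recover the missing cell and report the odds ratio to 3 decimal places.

The missing cell is in the exposed row: 2770 − 1345 = 1425.
So a = 1345, b = 1425, c = 343, d = 654.
OR = (a·d)/(b·c) = (1345 × 654) / (1425 × 343) = 879630 / 488775 = 1.79966

1.800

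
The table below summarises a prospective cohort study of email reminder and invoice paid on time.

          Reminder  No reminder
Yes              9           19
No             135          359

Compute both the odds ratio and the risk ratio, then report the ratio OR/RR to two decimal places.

Reading the table with exposure as columns: a = 9 (Reminder, case), b = 135 (Reminder, non-case), c = 19 (No reminder, case), d = 359.
OR = (9·359)/(135·19) = 3231/2565 = 1.25965
Risk in exposed = 9/144 = 0.06250; risk in unexposed = 19/378 = 0.05026; RR = 1.24342
OR/RR = 1.25965 / 1.24342 = 1.01305
The outcome is rare in both groups, so OR ≈ RR (ratio near 1).

1.01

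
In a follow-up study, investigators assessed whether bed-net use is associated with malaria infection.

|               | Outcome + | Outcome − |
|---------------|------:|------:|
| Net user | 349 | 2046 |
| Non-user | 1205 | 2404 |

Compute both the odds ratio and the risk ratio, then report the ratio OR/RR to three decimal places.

Cells: a = 349, b = 2046, c = 1205, d = 2404.
OR = (349·2404)/(2046·1205) = 838996/2465430 = 0.34030
Risk in exposed = 349/2395 = 0.14572; risk in unexposed = 1205/3609 = 0.33389; RR = 0.43644
OR/RR = 0.34030 / 0.43644 = 0.77974
The outcome is not rare, so the OR lies further from 1 than the RR.

0.780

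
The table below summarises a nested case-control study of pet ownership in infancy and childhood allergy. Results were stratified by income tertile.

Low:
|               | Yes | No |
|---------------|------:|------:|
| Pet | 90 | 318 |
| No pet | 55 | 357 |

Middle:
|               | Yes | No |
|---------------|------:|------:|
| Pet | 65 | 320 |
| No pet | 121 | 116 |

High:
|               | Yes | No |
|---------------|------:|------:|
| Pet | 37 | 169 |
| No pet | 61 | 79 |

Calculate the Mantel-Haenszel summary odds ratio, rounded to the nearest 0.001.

0.527

OR_MH = Σ(aᵢdᵢ/nᵢ) / Σ(bᵢcᵢ/nᵢ), where nᵢ is the stratum total.
Stratum 1 (Low): n = 820; a·d/n = 90·357/820 = 39.1829; b·c/n = 318·55/820 = 21.3293
Stratum 2 (Middle): n = 622; a·d/n = 65·116/622 = 12.1222; b·c/n = 320·121/622 = 62.2508
Stratum 3 (High): n = 346; a·d/n = 37·79/346 = 8.4480; b·c/n = 169·61/346 = 29.7948
OR_MH = (39.1829 + 12.1222 + 8.4480) / (21.3293 + 62.2508 + 29.7948) = 59.7531 / 113.3749 = 0.52704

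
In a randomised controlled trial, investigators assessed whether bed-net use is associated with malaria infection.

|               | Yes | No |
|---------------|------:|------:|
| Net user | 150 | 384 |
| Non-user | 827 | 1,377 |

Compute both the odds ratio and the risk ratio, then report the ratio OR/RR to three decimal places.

0.869

Cells: a = 150, b = 384, c = 827, d = 1377.
OR = (150·1377)/(384·827) = 206550/317568 = 0.65041
Risk in exposed = 150/534 = 0.28090; risk in unexposed = 827/2204 = 0.37523; RR = 0.74861
OR/RR = 0.65041 / 0.74861 = 0.86883
The outcome is not rare, so the OR lies further from 1 than the RR.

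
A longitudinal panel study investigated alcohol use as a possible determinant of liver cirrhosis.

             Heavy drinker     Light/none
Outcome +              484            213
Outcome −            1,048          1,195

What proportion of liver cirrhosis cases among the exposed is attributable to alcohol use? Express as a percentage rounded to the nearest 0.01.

Reading the table with exposure as columns: a = 484 (Heavy drinker, case), b = 1048 (Heavy drinker, non-case), c = 213 (Light/none, case), d = 1195.
Risk in exposed = 484/1532 = 0.31593; risk in unexposed = 213/1408 = 0.15128.
RR = 0.31593/0.15128 = 2.08838
AR% = (RR − 1)/RR × 100 = (2.08838 − 1)/2.08838 × 100 = 52.1160%

52.12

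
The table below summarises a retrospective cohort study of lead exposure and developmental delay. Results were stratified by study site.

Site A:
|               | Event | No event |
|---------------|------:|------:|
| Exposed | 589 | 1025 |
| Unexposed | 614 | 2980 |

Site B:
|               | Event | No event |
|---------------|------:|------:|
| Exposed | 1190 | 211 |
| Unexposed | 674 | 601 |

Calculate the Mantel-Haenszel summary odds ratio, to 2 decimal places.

OR_MH = Σ(aᵢdᵢ/nᵢ) / Σ(bᵢcᵢ/nᵢ), where nᵢ is the stratum total.
Stratum 1 (Site A): n = 5208; a·d/n = 589·2980/5208 = 337.0238; b·c/n = 1025·614/5208 = 120.8429
Stratum 2 (Site B): n = 2676; a·d/n = 1190·601/2676 = 267.2608; b·c/n = 211·674/2676 = 53.1442
OR_MH = (337.0238 + 267.2608) / (120.8429 + 53.1442) = 604.2846 / 173.9872 = 3.47316

3.47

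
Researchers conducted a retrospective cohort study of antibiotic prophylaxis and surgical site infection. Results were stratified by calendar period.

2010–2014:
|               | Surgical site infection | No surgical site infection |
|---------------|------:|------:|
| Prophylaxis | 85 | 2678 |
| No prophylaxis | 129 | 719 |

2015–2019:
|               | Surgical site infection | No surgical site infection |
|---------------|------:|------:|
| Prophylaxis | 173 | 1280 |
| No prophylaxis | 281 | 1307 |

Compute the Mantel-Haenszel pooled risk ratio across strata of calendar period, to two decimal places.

RR_MH = Σ(aᵢ·n₀ᵢ/nᵢ) / Σ(cᵢ·n₁ᵢ/nᵢ), with n₁ᵢ = aᵢ+bᵢ (exposed), n₀ᵢ = cᵢ+dᵢ (unexposed), nᵢ = n₁ᵢ+n₀ᵢ.
Stratum 1 (2010–2014): n₁ = 2763, n₀ = 848, n = 3611; a·n₀/n = 85·848/3611 = 19.9612; c·n₁/n = 129·2763/3611 = 98.7059
Stratum 2 (2015–2019): n₁ = 1453, n₀ = 1588, n = 3041; a·n₀/n = 173·1588/3041 = 90.3400; c·n₁/n = 281·1453/3041 = 134.2627
RR_MH = (19.9612 + 90.3400) / (98.7059 + 134.2627) = 110.3012 / 232.9686 = 0.47346

0.47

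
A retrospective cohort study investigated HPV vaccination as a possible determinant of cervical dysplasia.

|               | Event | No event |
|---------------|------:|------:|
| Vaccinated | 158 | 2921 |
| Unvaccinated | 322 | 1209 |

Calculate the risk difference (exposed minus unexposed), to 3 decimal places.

-0.159

Cells: a = 158, b = 2921, c = 322, d = 1209.
Risk in exposed = 158/3079 = 0.051315; risk in unexposed = 322/1531 = 0.210320.
Risk difference = 0.051315 − 0.210320 = -0.159005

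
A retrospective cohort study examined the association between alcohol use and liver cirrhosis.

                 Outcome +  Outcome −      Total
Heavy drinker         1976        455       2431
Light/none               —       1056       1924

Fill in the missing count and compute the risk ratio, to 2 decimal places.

The missing cell is in the unexposed row: 1924 − 1056 = 868.
So a = 1976, b = 455, c = 868, d = 1056.
RR = [a/(a+b)] / [c/(c+d)] = (1976/2431) / (868/1924) = 0.81283/0.45114 = 1.80172

1.80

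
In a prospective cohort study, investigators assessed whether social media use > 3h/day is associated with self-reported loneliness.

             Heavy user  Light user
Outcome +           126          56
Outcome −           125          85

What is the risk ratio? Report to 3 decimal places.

Reading the table with exposure as columns: a = 126 (Heavy user, case), b = 125 (Heavy user, non-case), c = 56 (Light user, case), d = 85.
Risk in exposed = 126/251 = 0.50199; risk in unexposed = 56/141 = 0.39716.
RR = 0.50199 / 0.39716 = 1.26394
The risk among the exposed is 1.26 times that among the unexposed.

1.264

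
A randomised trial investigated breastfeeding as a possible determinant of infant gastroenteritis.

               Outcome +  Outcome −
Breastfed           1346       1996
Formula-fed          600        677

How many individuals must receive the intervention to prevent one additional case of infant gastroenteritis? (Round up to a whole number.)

15

Risk in treated group = 1346/3342 = 0.40275; risk in control = 600/1277 = 0.46985.
Absolute risk reduction = 0.46985 − 0.40275 = 0.06710
NNT = 1 / ARR = 1 / 0.06710 = 14.903 → round up → 15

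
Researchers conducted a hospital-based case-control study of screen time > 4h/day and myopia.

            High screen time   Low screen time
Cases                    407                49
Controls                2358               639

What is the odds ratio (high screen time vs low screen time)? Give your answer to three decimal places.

Reading the table with exposure as columns: a = 407 (High screen time, case), b = 2358 (High screen time, non-case), c = 49 (Low screen time, case), d = 639.
OR = (a·d)/(b·c) = (407 × 639) / (2358 × 49) = 260073 / 115542 = 2.25090
The odds of myopia are about 2.25 times as high in the high screen time group.

2.251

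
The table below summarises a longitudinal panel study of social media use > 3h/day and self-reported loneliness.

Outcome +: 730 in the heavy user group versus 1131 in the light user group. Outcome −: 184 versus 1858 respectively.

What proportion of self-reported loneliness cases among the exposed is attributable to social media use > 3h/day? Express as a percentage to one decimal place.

From the description: a = 730, b = 184, c = 1131, d = 1858.
Risk in exposed = 730/914 = 0.79869; risk in unexposed = 1131/2989 = 0.37839.
RR = 0.79869/0.37839 = 2.11077
AR% = (RR − 1)/RR × 100 = (2.11077 − 1)/2.11077 × 100 = 52.6238%

52.6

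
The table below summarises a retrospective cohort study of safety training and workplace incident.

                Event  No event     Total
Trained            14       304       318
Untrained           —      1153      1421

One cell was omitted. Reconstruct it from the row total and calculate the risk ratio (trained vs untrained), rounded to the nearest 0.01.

The missing cell is in the unexposed row: 1421 − 1153 = 268.
So a = 14, b = 304, c = 268, d = 1153.
RR = [a/(a+b)] / [c/(c+d)] = (14/318) / (268/1421) = 0.04403/0.18860 = 0.23343

0.23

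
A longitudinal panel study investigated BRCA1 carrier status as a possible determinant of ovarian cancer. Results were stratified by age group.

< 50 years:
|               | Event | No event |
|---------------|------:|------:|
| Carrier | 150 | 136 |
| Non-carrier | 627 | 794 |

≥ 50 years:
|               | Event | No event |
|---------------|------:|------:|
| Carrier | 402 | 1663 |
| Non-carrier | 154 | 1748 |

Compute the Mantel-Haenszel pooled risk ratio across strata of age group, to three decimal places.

1.715

RR_MH = Σ(aᵢ·n₀ᵢ/nᵢ) / Σ(cᵢ·n₁ᵢ/nᵢ), with n₁ᵢ = aᵢ+bᵢ (exposed), n₀ᵢ = cᵢ+dᵢ (unexposed), nᵢ = n₁ᵢ+n₀ᵢ.
Stratum 1 (< 50 years): n₁ = 286, n₀ = 1421, n = 1707; a·n₀/n = 150·1421/1707 = 124.8682; c·n₁/n = 627·286/1707 = 105.0510
Stratum 2 (≥ 50 years): n₁ = 2065, n₀ = 1902, n = 3967; a·n₀/n = 402·1902/3967 = 192.7411; c·n₁/n = 154·2065/3967 = 80.1639
RR_MH = (124.8682 + 192.7411) / (105.0510 + 80.1639) = 317.6093 / 185.2148 = 1.71482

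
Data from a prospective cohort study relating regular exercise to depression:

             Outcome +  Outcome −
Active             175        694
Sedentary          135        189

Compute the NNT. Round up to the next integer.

5

Risk in treated group = 175/869 = 0.20138; risk in control = 135/324 = 0.41667.
Absolute risk reduction = 0.41667 − 0.20138 = 0.21529
NNT = 1 / ARR = 1 / 0.21529 = 4.645 → round up → 5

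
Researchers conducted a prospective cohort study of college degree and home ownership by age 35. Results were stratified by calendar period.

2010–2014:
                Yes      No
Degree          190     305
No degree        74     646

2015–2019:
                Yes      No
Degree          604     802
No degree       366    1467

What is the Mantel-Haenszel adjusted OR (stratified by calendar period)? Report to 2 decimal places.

OR_MH = Σ(aᵢdᵢ/nᵢ) / Σ(bᵢcᵢ/nᵢ), where nᵢ is the stratum total.
Stratum 1 (2010–2014): n = 1215; a·d/n = 190·646/1215 = 101.0206; b·c/n = 305·74/1215 = 18.5761
Stratum 2 (2015–2019): n = 3239; a·d/n = 604·1467/3239 = 273.5622; b·c/n = 802·366/3239 = 90.6243
OR_MH = (101.0206 + 273.5622) / (18.5761 + 90.6243) = 374.5828 / 109.2004 = 3.43023

3.43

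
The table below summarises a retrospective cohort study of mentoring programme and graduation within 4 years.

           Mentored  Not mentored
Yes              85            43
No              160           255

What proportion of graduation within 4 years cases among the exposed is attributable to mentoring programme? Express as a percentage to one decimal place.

Reading the table with exposure as columns: a = 85 (Mentored, case), b = 160 (Mentored, non-case), c = 43 (Not mentored, case), d = 255.
Risk in exposed = 85/245 = 0.34694; risk in unexposed = 43/298 = 0.14430.
RR = 0.34694/0.14430 = 2.40437
AR% = (RR − 1)/RR × 100 = (2.40437 − 1)/2.40437 × 100 = 58.4090%

58.4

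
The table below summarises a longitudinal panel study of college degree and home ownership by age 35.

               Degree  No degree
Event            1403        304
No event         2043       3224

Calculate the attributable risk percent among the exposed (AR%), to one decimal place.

78.8

Reading the table with exposure as columns: a = 1403 (Degree, case), b = 2043 (Degree, non-case), c = 304 (No degree, case), d = 3224.
Risk in exposed = 1403/3446 = 0.40714; risk in unexposed = 304/3528 = 0.08617.
RR = 0.40714/0.08617 = 4.72495
AR% = (RR − 1)/RR × 100 = (4.72495 − 1)/4.72495 × 100 = 78.8358%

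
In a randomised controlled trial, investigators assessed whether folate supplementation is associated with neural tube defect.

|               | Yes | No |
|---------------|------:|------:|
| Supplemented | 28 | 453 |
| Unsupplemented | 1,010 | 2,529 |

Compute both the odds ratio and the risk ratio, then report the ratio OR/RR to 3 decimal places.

0.759

Cells: a = 28, b = 453, c = 1010, d = 2529.
OR = (28·2529)/(453·1010) = 70812/457530 = 0.15477
Risk in exposed = 28/481 = 0.05821; risk in unexposed = 1010/3539 = 0.28539; RR = 0.20397
OR/RR = 0.15477 / 0.20397 = 0.75878
The outcome is not rare, so the OR lies further from 1 than the RR.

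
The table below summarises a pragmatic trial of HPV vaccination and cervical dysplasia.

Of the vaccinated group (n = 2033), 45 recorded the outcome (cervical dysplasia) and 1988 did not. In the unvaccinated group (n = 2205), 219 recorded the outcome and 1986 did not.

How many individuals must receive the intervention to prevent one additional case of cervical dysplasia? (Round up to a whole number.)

13

Risk in treated group = 45/2033 = 0.02213; risk in control = 219/2205 = 0.09932.
Absolute risk reduction = 0.09932 − 0.02213 = 0.07718
NNT = 1 / ARR = 1 / 0.07718 = 12.956 → round up → 13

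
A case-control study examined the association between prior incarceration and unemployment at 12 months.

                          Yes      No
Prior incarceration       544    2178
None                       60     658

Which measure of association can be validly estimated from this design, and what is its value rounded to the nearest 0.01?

2.74

Cells: a = 544, b = 2178, c = 60, d = 658.
This is a case-control study: participants were sampled on outcome status, so risks in the source population cannot be estimated directly — relative risk is not valid here. The odds ratio is the appropriate measure.
OR = (a·d)/(b·c) = (544 × 658) / (2178 × 60) = 357952 / 130680 = 2.73915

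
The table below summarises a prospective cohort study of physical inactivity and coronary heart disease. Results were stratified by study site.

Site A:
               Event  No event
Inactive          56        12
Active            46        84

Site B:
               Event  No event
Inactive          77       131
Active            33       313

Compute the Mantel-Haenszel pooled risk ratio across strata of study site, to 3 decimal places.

RR_MH = Σ(aᵢ·n₀ᵢ/nᵢ) / Σ(cᵢ·n₁ᵢ/nᵢ), with n₁ᵢ = aᵢ+bᵢ (exposed), n₀ᵢ = cᵢ+dᵢ (unexposed), nᵢ = n₁ᵢ+n₀ᵢ.
Stratum 1 (Site A): n₁ = 68, n₀ = 130, n = 198; a·n₀/n = 56·130/198 = 36.7677; c·n₁/n = 46·68/198 = 15.7980
Stratum 2 (Site B): n₁ = 208, n₀ = 346, n = 554; a·n₀/n = 77·346/554 = 48.0903; c·n₁/n = 33·208/554 = 12.3899
RR_MH = (36.7677 + 48.0903) / (15.7980 + 12.3899) = 84.8579 / 28.1879 = 3.01044

3.010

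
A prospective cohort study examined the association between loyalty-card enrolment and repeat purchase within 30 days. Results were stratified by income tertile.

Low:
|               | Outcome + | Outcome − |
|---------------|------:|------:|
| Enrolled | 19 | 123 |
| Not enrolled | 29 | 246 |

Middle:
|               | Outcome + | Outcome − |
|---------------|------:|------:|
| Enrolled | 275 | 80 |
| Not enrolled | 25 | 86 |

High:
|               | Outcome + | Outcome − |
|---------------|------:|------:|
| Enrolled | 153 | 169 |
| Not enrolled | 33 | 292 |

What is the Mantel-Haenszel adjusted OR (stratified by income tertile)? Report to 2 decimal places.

OR_MH = Σ(aᵢdᵢ/nᵢ) / Σ(bᵢcᵢ/nᵢ), where nᵢ is the stratum total.
Stratum 1 (Low): n = 417; a·d/n = 19·246/417 = 11.2086; b·c/n = 123·29/417 = 8.5540
Stratum 2 (Middle): n = 466; a·d/n = 275·86/466 = 50.7511; b·c/n = 80·25/466 = 4.2918
Stratum 3 (High): n = 647; a·d/n = 153·292/647 = 69.0510; b·c/n = 169·33/647 = 8.6198
OR_MH = (11.2086 + 50.7511 + 69.0510) / (8.5540 + 4.2918 + 8.6198) = 131.0107 / 21.4656 = 6.10329

6.10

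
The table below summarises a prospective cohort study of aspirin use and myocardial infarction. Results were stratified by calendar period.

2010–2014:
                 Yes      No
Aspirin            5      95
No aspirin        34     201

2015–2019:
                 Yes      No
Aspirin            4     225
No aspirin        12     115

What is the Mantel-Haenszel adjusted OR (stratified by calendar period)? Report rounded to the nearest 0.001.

OR_MH = Σ(aᵢdᵢ/nᵢ) / Σ(bᵢcᵢ/nᵢ), where nᵢ is the stratum total.
Stratum 1 (2010–2014): n = 335; a·d/n = 5·201/335 = 3.0000; b·c/n = 95·34/335 = 9.6418
Stratum 2 (2015–2019): n = 356; a·d/n = 4·115/356 = 1.2921; b·c/n = 225·12/356 = 7.5843
OR_MH = (3.0000 + 1.2921) / (9.6418 + 7.5843) = 4.2921 / 17.2261 = 0.24917

0.249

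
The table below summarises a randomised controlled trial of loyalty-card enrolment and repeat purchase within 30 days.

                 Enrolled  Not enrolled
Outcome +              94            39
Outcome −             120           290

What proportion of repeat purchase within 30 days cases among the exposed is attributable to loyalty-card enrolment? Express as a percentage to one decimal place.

Reading the table with exposure as columns: a = 94 (Enrolled, case), b = 120 (Enrolled, non-case), c = 39 (Not enrolled, case), d = 290.
Risk in exposed = 94/214 = 0.43925; risk in unexposed = 39/329 = 0.11854.
RR = 0.43925/0.11854 = 3.70549
AR% = (RR − 1)/RR × 100 = (3.70549 − 1)/3.70549 × 100 = 73.0130%

73.0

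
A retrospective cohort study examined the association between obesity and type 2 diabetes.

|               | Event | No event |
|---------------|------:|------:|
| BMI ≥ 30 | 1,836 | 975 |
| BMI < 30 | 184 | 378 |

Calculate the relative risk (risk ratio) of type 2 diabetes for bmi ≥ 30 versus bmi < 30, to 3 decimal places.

Cells: a = 1836, b = 975, c = 184, d = 378.
Risk in exposed = 1836/2811 = 0.65315; risk in unexposed = 184/562 = 0.32740.
RR = 0.65315 / 0.32740 = 1.99494
The risk among the exposed is 1.99 times that among the unexposed.

1.995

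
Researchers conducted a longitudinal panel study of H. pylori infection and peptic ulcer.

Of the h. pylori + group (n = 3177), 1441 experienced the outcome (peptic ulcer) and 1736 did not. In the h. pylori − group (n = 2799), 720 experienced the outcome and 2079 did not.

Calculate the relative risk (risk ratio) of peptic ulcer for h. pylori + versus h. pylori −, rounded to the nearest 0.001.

From the description: a = 1441, b = 1736, c = 720, d = 2079.
Risk in exposed = 1441/3177 = 0.45357; risk in unexposed = 720/2799 = 0.25723.
RR = 0.45357 / 0.25723 = 1.76326
The risk among the exposed is 1.76 times that among the unexposed.

1.763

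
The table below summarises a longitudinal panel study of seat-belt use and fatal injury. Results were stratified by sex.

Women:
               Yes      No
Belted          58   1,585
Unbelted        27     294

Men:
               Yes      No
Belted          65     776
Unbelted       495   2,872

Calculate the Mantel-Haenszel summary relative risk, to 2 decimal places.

0.51

RR_MH = Σ(aᵢ·n₀ᵢ/nᵢ) / Σ(cᵢ·n₁ᵢ/nᵢ), with n₁ᵢ = aᵢ+bᵢ (exposed), n₀ᵢ = cᵢ+dᵢ (unexposed), nᵢ = n₁ᵢ+n₀ᵢ.
Stratum 1 (Women): n₁ = 1643, n₀ = 321, n = 1964; a·n₀/n = 58·321/1964 = 9.4796; c·n₁/n = 27·1643/1964 = 22.5871
Stratum 2 (Men): n₁ = 841, n₀ = 3367, n = 4208; a·n₀/n = 65·3367/4208 = 52.0093; c·n₁/n = 495·841/4208 = 98.9294
RR_MH = (9.4796 + 52.0093) / (22.5871 + 98.9294) = 61.4889 / 121.5165 = 0.50601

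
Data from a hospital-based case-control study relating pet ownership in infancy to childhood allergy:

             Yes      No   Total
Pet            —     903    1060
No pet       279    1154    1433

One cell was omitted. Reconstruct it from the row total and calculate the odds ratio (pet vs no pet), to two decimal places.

The missing cell is in the exposed row: 1060 − 903 = 157.
So a = 157, b = 903, c = 279, d = 1154.
OR = (a·d)/(b·c) = (157 × 1154) / (903 × 279) = 181178 / 251937 = 0.71914

0.72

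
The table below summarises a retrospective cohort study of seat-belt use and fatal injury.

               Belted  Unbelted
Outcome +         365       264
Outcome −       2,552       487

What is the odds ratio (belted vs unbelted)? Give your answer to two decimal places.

0.26

Reading the table with exposure as columns: a = 365 (Belted, case), b = 2552 (Belted, non-case), c = 264 (Unbelted, case), d = 487.
OR = (a·d)/(b·c) = (365 × 487) / (2552 × 264) = 177755 / 673728 = 0.26384
Exposure is associated with lower odds of fatal injury (OR = 0.26 < 1).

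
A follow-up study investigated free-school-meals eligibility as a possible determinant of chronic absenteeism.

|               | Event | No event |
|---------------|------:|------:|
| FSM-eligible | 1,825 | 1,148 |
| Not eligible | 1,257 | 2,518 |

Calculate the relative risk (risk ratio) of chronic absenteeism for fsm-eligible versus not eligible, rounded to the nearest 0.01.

1.84

Cells: a = 1825, b = 1148, c = 1257, d = 2518.
Risk in exposed = 1825/2973 = 0.61386; risk in unexposed = 1257/3775 = 0.33298.
RR = 0.61386 / 0.33298 = 1.84353
The risk among the exposed is 1.84 times that among the unexposed.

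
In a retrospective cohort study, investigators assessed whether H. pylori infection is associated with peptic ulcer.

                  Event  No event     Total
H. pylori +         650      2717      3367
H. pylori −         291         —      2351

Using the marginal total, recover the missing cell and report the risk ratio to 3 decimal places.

1.560

The missing cell is in the unexposed row: 2351 − 291 = 2060.
So a = 650, b = 2717, c = 291, d = 2060.
RR = [a/(a+b)] / [c/(c+d)] = (650/3367) / (291/2351) = 0.19305/0.12378 = 1.55966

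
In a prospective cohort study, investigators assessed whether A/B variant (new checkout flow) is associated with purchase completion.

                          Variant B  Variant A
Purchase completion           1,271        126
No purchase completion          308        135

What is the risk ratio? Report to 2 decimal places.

1.67

Reading the table with exposure as columns: a = 1271 (Variant B, case), b = 308 (Variant B, non-case), c = 126 (Variant A, case), d = 135.
Risk in exposed = 1271/1579 = 0.80494; risk in unexposed = 126/261 = 0.48276.
RR = 0.80494 / 0.48276 = 1.66738
The risk among the exposed is 1.67 times that among the unexposed.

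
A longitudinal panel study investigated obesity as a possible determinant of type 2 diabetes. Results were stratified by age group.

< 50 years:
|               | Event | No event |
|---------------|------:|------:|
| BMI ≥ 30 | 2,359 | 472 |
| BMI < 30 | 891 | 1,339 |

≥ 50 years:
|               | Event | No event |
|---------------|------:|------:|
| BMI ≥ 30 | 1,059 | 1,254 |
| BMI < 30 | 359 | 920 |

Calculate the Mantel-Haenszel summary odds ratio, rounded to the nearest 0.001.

4.296

OR_MH = Σ(aᵢdᵢ/nᵢ) / Σ(bᵢcᵢ/nᵢ), where nᵢ is the stratum total.
Stratum 1 (< 50 years): n = 5061; a·d/n = 2359·1339/5061 = 624.1259; b·c/n = 472·891/5061 = 83.0966
Stratum 2 (≥ 50 years): n = 3592; a·d/n = 1059·920/3592 = 271.2361; b·c/n = 1254·359/3592 = 125.3302
OR_MH = (624.1259 + 271.2361) / (83.0966 + 125.3302) = 895.3619 / 208.4268 = 4.29581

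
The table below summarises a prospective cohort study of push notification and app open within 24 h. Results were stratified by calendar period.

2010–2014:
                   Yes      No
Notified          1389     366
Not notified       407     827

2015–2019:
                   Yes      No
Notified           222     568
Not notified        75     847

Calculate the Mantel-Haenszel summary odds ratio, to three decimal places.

OR_MH = Σ(aᵢdᵢ/nᵢ) / Σ(bᵢcᵢ/nᵢ), where nᵢ is the stratum total.
Stratum 1 (2010–2014): n = 2989; a·d/n = 1389·827/2989 = 384.3101; b·c/n = 366·407/2989 = 49.8367
Stratum 2 (2015–2019): n = 1712; a·d/n = 222·847/1712 = 109.8329; b·c/n = 568·75/1712 = 24.8832
OR_MH = (384.3101 + 109.8329) / (49.8367 + 24.8832) = 494.1431 / 74.7199 = 6.61327

6.613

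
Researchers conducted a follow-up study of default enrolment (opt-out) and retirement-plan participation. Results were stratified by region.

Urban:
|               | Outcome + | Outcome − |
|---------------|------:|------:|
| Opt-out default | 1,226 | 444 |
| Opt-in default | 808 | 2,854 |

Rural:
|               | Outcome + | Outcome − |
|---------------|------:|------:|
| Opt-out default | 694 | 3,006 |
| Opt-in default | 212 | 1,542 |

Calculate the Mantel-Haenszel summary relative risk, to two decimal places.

RR_MH = Σ(aᵢ·n₀ᵢ/nᵢ) / Σ(cᵢ·n₁ᵢ/nᵢ), with n₁ᵢ = aᵢ+bᵢ (exposed), n₀ᵢ = cᵢ+dᵢ (unexposed), nᵢ = n₁ᵢ+n₀ᵢ.
Stratum 1 (Urban): n₁ = 1670, n₀ = 3662, n = 5332; a·n₀/n = 1226·3662/5332 = 842.0128; c·n₁/n = 808·1670/5332 = 253.0683
Stratum 2 (Rural): n₁ = 3700, n₀ = 1754, n = 5454; a·n₀/n = 694·1754/5454 = 223.1896; c·n₁/n = 212·3700/5454 = 143.8210
RR_MH = (842.0128 + 223.1896) / (253.0683 + 143.8210) = 1065.2023 / 396.8893 = 2.68388

2.68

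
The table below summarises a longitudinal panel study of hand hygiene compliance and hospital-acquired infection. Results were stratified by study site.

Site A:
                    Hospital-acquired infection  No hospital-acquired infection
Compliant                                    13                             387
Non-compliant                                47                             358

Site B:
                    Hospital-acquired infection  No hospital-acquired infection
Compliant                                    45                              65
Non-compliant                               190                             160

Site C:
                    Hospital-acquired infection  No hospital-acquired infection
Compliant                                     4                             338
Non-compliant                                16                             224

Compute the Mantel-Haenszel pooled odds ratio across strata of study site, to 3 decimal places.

OR_MH = Σ(aᵢdᵢ/nᵢ) / Σ(bᵢcᵢ/nᵢ), where nᵢ is the stratum total.
Stratum 1 (Site A): n = 805; a·d/n = 13·358/805 = 5.7814; b·c/n = 387·47/805 = 22.5950
Stratum 2 (Site B): n = 460; a·d/n = 45·160/460 = 15.6522; b·c/n = 65·190/460 = 26.8478
Stratum 3 (Site C): n = 582; a·d/n = 4·224/582 = 1.5395; b·c/n = 338·16/582 = 9.2921
OR_MH = (5.7814 + 15.6522 + 1.5395) / (22.5950 + 26.8478 + 9.2921) = 22.9731 / 58.7350 = 0.39113

0.391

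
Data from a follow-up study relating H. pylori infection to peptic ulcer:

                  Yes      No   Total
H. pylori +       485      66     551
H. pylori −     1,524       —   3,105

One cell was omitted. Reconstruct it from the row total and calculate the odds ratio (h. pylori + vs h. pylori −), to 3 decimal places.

7.623

The missing cell is in the unexposed row: 3105 − 1524 = 1581.
So a = 485, b = 66, c = 1524, d = 1581.
OR = (a·d)/(b·c) = (485 × 1581) / (66 × 1524) = 766785 / 100584 = 7.62333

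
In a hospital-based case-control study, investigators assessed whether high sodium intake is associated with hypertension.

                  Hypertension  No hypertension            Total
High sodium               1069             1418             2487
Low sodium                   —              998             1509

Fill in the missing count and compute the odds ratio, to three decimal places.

1.472

The missing cell is in the unexposed row: 1509 − 998 = 511.
So a = 1069, b = 1418, c = 511, d = 998.
OR = (a·d)/(b·c) = (1069 × 998) / (1418 × 511) = 1066862 / 724598 = 1.47235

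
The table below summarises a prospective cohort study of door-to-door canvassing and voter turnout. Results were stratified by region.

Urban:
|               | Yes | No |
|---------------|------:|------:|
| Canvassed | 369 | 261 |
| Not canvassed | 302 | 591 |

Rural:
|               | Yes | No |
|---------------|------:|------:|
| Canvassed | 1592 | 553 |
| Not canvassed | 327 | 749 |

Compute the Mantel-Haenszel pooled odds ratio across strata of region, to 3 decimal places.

4.758

OR_MH = Σ(aᵢdᵢ/nᵢ) / Σ(bᵢcᵢ/nᵢ), where nᵢ is the stratum total.
Stratum 1 (Urban): n = 1523; a·d/n = 369·591/1523 = 143.1904; b·c/n = 261·302/1523 = 51.7544
Stratum 2 (Rural): n = 3221; a·d/n = 1592·749/3221 = 370.1981; b·c/n = 553·327/3221 = 56.1413
OR_MH = (143.1904 + 370.1981) / (51.7544 + 56.1413) = 513.3885 / 107.8957 = 4.75819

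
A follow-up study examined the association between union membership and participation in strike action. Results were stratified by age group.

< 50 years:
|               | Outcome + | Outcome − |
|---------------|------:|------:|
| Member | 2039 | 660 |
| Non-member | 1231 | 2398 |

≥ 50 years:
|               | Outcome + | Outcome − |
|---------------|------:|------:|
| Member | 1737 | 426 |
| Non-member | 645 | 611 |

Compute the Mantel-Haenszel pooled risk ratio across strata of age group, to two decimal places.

1.94

RR_MH = Σ(aᵢ·n₀ᵢ/nᵢ) / Σ(cᵢ·n₁ᵢ/nᵢ), with n₁ᵢ = aᵢ+bᵢ (exposed), n₀ᵢ = cᵢ+dᵢ (unexposed), nᵢ = n₁ᵢ+n₀ᵢ.
Stratum 1 (< 50 years): n₁ = 2699, n₀ = 3629, n = 6328; a·n₀/n = 2039·3629/6328 = 1169.3317; c·n₁/n = 1231·2699/6328 = 525.0425
Stratum 2 (≥ 50 years): n₁ = 2163, n₀ = 1256, n = 3419; a·n₀/n = 1737·1256/3419 = 638.1024; c·n₁/n = 645·2163/3419 = 408.0535
RR_MH = (1169.3317 + 638.1024) / (525.0425 + 408.0535) = 1807.4341 / 933.0960 = 1.93703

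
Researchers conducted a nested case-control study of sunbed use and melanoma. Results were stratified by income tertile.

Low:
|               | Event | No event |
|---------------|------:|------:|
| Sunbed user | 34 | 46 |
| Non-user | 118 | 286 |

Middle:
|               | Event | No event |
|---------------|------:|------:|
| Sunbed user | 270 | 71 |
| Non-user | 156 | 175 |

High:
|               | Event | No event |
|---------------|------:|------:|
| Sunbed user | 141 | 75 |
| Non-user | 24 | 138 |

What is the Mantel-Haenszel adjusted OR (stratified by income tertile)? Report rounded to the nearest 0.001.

4.371

OR_MH = Σ(aᵢdᵢ/nᵢ) / Σ(bᵢcᵢ/nᵢ), where nᵢ is the stratum total.
Stratum 1 (Low): n = 484; a·d/n = 34·286/484 = 20.0909; b·c/n = 46·118/484 = 11.2149
Stratum 2 (Middle): n = 672; a·d/n = 270·175/672 = 70.3125; b·c/n = 71·156/672 = 16.4821
Stratum 3 (High): n = 378; a·d/n = 141·138/378 = 51.4762; b·c/n = 75·24/378 = 4.7619
OR_MH = (20.0909 + 70.3125 + 51.4762) / (11.2149 + 16.4821 + 4.7619) = 141.8796 / 32.4589 = 4.37105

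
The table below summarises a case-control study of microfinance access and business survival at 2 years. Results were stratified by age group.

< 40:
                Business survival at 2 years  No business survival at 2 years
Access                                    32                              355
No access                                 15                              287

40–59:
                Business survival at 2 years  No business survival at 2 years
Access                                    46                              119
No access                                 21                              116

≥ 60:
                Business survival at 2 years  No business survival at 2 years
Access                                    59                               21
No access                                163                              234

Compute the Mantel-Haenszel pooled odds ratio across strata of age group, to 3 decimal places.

2.586

OR_MH = Σ(aᵢdᵢ/nᵢ) / Σ(bᵢcᵢ/nᵢ), where nᵢ is the stratum total.
Stratum 1 (< 40): n = 689; a·d/n = 32·287/689 = 13.3295; b·c/n = 355·15/689 = 7.7286
Stratum 2 (40–59): n = 302; a·d/n = 46·116/302 = 17.6689; b·c/n = 119·21/302 = 8.2748
Stratum 3 (≥ 60): n = 477; a·d/n = 59·234/477 = 28.9434; b·c/n = 21·163/477 = 7.1761
OR_MH = (13.3295 + 17.6689 + 28.9434) / (7.7286 + 8.2748 + 7.1761) = 59.9417 / 23.1795 = 2.58598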